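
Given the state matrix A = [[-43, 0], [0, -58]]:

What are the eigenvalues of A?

For diagonal matrix, eigenvalues are diagonal entries: λ₁ = -43, λ₂ = -58.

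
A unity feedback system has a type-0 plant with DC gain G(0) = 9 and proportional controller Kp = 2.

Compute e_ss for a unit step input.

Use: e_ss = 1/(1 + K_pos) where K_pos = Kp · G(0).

K_pos = Kp · G(0) = 2 × 9 = 18. e_ss = 1/(1 + 18) = 0.0526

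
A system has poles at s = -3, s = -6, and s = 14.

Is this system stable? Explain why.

Pole(s) at s = 14 are not in the left half-plane. System is unstable.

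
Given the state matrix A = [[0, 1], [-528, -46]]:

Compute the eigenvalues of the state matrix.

det(A - λI) = λ² - (-46)λ + 528 = (λ - (-22))(λ - (-24)). Eigenvalues: -22, -24.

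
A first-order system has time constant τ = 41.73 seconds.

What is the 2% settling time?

For first-order system, 2% settling time ≈ 4τ = 4 × 41.73 = 166.92 s.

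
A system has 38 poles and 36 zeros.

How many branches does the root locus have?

Root locus has n branches where n = number of poles = 38.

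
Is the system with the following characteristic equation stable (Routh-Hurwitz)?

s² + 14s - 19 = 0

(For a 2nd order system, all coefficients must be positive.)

Coefficients: 1, 14, -19. c=-19 not positive, so system is unstable.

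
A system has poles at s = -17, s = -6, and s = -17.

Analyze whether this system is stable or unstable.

All poles are in the left half-plane. System is stable.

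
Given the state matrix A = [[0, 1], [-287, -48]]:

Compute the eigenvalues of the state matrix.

det(A - λI) = λ² - (-48)λ + 287 = (λ - (-7))(λ - (-41)). Eigenvalues: -7, -41.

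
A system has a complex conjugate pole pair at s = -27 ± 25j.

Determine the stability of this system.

Real part of poles is -27 (< 0, left half-plane). Stable.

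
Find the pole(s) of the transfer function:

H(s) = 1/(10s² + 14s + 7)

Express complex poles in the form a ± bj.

Discriminant = 14² - 4×10×7 = 196 - 280 = -84 < 0, so the poles are a complex conjugate pair s = (-14 ± j√84)/(2×10). Real part = -14/(2×10) = -14/20 = -0.7; imaginary part = ±√84/(2×10) ≈ 0.4583. Poles: s = -0.7 ± 0.4583j.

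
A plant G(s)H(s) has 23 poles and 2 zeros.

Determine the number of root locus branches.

Root locus has n branches where n = number of poles = 23.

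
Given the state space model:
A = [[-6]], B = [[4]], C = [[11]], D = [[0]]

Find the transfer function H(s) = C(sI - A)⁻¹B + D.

(sI - A)⁻¹ = 1/(s + 6). H(s) = 11 × 4/(s + 6) + 0 = 44/(s + 6).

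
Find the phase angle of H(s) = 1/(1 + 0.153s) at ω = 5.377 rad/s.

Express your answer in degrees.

Phase = -arctan(ωτ) = -arctan(5.377 × 0.153) = -39.4°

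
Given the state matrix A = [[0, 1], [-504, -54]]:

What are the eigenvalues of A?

det(A - λI) = λ² - (-54)λ + 504 = (λ - (-12))(λ - (-42)). Eigenvalues: -12, -42.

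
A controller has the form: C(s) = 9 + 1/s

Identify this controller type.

This is a Proportional-Integral (PI) controller.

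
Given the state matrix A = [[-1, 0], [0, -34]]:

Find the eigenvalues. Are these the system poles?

For diagonal matrix, eigenvalues are diagonal entries: λ₁ = -1, λ₂ = -34. Eigenvalues of A = system poles.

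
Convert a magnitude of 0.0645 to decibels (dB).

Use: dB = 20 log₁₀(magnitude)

dB = 20 log₁₀(0.0645) = -23.8 dB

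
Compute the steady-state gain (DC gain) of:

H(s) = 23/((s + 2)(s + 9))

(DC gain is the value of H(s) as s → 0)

DC gain = H(0) = 23/(2 × 9) = 23/18 = 1.2778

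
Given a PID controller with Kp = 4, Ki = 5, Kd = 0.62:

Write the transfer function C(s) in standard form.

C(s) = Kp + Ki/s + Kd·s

Substituting values: C(s) = 4 + 5/s + 0.62s = (0.62s² + 4s + 5)/s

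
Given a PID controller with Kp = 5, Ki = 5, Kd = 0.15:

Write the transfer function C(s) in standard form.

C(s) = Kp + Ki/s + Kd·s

Substituting values: C(s) = 5 + 5/s + 0.15s = (0.15s² + 5s + 5)/s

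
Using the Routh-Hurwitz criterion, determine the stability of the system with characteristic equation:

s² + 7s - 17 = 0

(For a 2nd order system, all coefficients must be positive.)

Coefficients: 1, 7, -17. c=-17 not positive, so system is unstable.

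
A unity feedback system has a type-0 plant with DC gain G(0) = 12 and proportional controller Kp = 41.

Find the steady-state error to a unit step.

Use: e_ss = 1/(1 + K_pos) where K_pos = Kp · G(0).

K_pos = Kp · G(0) = 41 × 12 = 492. e_ss = 1/(1 + 492) = 0.0020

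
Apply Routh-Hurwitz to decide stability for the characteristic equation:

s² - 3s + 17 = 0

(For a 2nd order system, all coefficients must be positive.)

Coefficients: 1, -3, 17. b=-3 not positive, so system is unstable.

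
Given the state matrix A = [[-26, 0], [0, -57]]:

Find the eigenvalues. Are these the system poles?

For diagonal matrix, eigenvalues are diagonal entries: λ₁ = -26, λ₂ = -57. Eigenvalues of A = system poles.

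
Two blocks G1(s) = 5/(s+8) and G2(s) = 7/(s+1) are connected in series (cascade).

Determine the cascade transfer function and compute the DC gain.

Series: multiply transfer functions. G_eq = 5/(s+8) × 7/(s+1) = 35/((s+8)(s+1)). DC gain = 35/(8×1) = 4.375.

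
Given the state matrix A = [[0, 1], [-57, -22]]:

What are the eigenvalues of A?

det(A - λI) = λ² - (-22)λ + 57 = (λ - (-3))(λ - (-19)). Eigenvalues: -3, -19.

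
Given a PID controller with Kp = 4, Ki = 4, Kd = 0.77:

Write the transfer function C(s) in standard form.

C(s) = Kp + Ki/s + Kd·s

Substituting values: C(s) = 4 + 4/s + 0.77s = (0.77s² + 4s + 4)/s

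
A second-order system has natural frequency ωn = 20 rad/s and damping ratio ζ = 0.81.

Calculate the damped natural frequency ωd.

ωd = ωn√(1 - ζ²) = 20√(1 - 0.81²) = 11.73 rad/s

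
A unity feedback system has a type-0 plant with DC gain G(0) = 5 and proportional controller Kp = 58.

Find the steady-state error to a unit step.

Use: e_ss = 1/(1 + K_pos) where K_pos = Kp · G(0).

K_pos = Kp · G(0) = 58 × 5 = 290. e_ss = 1/(1 + 290) = 0.0034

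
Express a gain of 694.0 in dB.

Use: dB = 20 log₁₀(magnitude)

dB = 20 log₁₀(694.0) = 56.8 dB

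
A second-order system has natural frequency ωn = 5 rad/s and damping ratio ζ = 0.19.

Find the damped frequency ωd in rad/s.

ωd = ωn√(1 - ζ²) = 5√(1 - 0.19²) = 4.91 rad/s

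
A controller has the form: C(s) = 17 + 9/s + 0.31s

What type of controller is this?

This is a Proportional-Integral-Derivative (PID) controller.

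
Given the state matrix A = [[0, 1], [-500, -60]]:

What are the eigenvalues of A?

det(A - λI) = λ² - (-60)λ + 500 = (λ - (-50))(λ - (-10)). Eigenvalues: -50, -10.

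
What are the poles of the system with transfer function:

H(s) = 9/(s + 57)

Pole is where denominator = 0: s + 57 = 0, so s = -57.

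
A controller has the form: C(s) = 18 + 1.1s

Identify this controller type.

This is a Proportional-Derivative (PD) controller.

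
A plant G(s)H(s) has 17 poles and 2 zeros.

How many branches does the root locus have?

Root locus has n branches where n = number of poles = 17.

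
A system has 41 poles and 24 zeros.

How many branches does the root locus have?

Root locus has n branches where n = number of poles = 41.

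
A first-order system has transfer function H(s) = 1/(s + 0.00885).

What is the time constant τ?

For H(s) = 1/(s + 1/τ), the pole is at -1/τ = -0.00885, so τ = 1/0.00885 = 113 s.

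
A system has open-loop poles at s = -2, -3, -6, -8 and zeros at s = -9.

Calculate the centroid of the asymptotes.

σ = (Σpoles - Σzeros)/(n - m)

σ = (Σpoles - Σzeros)/(n - m) = (-19 - (-9))/(4 - 1) = -10/3 = -3.33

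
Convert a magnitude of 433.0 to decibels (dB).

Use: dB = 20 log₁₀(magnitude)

dB = 20 log₁₀(433.0) = 52.7 dB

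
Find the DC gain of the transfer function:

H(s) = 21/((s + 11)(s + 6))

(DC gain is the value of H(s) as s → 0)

DC gain = H(0) = 21/(11 × 6) = 21/66 = 0.3182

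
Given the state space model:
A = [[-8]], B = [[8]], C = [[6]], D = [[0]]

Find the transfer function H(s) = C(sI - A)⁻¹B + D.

(sI - A)⁻¹ = 1/(s + 8). H(s) = 6 × 8/(s + 8) + 0 = 48/(s + 8).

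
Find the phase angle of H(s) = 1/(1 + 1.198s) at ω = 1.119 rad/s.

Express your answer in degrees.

Phase = -arctan(ωτ) = -arctan(1.119 × 1.198) = -53.3°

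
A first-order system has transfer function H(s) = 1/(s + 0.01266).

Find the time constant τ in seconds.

For H(s) = 1/(s + 1/τ), the pole is at -1/τ = -0.01266, so τ = 1/0.01266 = 78.99 s.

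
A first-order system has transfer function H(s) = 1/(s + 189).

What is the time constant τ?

For H(s) = 1/(s + 1/τ), the pole is at -1/τ = -189, so τ = 1/189 = 0.0053 s.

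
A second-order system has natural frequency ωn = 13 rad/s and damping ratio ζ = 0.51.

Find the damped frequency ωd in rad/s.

ωd = ωn√(1 - ζ²) = 13√(1 - 0.51²) = 11.18 rad/s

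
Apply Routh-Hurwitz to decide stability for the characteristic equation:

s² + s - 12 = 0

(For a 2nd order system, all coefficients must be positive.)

Coefficients: 1, 1, -12. c=-12 not positive, so system is unstable.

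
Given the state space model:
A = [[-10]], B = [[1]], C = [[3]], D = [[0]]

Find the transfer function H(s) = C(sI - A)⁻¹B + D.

(sI - A)⁻¹ = 1/(s + 10). H(s) = 3 × 1/(s + 10) + 0 = 3/(s + 10).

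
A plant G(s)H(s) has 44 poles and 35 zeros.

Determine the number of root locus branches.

Root locus has n branches where n = number of poles = 44.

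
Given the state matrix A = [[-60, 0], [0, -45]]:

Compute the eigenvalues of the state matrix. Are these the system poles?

For diagonal matrix, eigenvalues are diagonal entries: λ₁ = -60, λ₂ = -45. Eigenvalues of A = system poles.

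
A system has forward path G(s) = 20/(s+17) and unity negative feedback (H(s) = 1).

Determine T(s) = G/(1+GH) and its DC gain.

T(s) = G/(1+GH) = [20/(s+17)] / [1 + 20/(s+17)] = 20/(s+17+20) = 20/(s+37). DC gain = 20/37 = 0.5405.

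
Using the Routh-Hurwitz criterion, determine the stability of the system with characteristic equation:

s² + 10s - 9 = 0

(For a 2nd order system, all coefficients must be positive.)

Coefficients: 1, 10, -9. c=-9 not positive, so system is unstable.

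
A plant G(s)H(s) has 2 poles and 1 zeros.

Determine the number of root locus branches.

Root locus has n branches where n = number of poles = 2.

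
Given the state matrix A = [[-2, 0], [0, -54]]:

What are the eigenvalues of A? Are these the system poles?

For diagonal matrix, eigenvalues are diagonal entries: λ₁ = -2, λ₂ = -54. Eigenvalues of A = system poles.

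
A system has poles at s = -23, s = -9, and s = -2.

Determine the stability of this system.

All poles are in the left half-plane. System is stable.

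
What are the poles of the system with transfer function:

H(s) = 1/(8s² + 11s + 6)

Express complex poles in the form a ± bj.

Discriminant = 11² - 4×8×6 = 121 - 192 = -71 < 0, so the poles are a complex conjugate pair s = (-11 ± j√71)/(2×8). Real part = -11/(2×8) = -11/16 = -0.6875; imaginary part = ±√71/(2×8) ≈ 0.5266. Poles: s = -0.6875 ± 0.5266j.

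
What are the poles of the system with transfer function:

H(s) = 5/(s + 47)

Pole is where denominator = 0: s + 47 = 0, so s = -47.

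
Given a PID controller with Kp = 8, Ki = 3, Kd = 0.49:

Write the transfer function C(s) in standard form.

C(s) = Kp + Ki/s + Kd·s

Substituting values: C(s) = 8 + 3/s + 0.49s = (0.49s² + 8s + 3)/s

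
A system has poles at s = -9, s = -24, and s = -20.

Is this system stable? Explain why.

All poles are in the left half-plane. System is stable.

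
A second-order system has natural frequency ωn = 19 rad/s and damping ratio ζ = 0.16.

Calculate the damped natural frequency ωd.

ωd = ωn√(1 - ζ²) = 19√(1 - 0.16²) = 18.76 rad/s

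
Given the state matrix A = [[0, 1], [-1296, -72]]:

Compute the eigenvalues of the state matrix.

det(A - λI) = λ² - (-72)λ + 1296 = (λ - (-36))(λ - (-36)). Eigenvalues: -36, -36.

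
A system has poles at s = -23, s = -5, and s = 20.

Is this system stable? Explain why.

Pole(s) at s = 20 are not in the left half-plane. System is unstable.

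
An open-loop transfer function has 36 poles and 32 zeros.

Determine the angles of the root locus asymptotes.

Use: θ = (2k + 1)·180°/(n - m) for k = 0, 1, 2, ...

n - m = 36 - 32 = 4. Angles: θk = (2k + 1)·180°/4 = 45°, 135°, 225°, 315°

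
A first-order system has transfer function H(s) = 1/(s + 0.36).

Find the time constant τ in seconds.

For H(s) = 1/(s + 1/τ), the pole is at -1/τ = -0.36, so τ = 1/0.36 = 2.7778 s.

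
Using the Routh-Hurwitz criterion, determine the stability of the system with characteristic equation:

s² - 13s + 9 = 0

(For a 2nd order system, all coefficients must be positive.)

Coefficients: 1, -13, 9. b=-13 not positive, so system is unstable.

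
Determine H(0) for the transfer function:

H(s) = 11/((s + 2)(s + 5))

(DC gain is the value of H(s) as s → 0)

DC gain = H(0) = 11/(2 × 5) = 11/10 = 1.1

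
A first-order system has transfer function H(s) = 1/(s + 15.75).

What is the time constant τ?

For H(s) = 1/(s + 1/τ), the pole is at -1/τ = -15.75, so τ = 1/15.75 = 0.0635 s.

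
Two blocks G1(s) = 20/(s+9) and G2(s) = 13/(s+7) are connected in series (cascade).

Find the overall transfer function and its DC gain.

Series: multiply transfer functions. G_eq = 20/(s+9) × 13/(s+7) = 260/((s+9)(s+7)). DC gain = 260/(9×7) = 4.1270.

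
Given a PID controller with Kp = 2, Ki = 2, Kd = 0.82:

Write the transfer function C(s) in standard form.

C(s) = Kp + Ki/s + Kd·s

Substituting values: C(s) = 2 + 2/s + 0.82s = (0.82s² + 2s + 2)/s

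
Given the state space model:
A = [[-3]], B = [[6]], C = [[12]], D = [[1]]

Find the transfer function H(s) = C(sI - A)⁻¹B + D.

(sI - A)⁻¹ = 1/(s + 3). H(s) = 12×6/(s + 3) + 1 = (s + 75)/(s + 3).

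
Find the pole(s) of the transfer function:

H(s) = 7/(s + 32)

Pole is where denominator = 0: s + 32 = 0, so s = -32.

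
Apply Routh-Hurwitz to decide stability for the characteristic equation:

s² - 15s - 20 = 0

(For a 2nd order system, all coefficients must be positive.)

Coefficients: 1, -15, -20. b=-15, c=-20 not positive, so system is unstable.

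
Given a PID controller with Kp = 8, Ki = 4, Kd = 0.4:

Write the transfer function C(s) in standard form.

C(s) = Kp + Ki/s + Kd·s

Substituting values: C(s) = 8 + 4/s + 0.4s = (0.4s² + 8s + 4)/s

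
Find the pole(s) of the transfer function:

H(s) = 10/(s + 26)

Pole is where denominator = 0: s + 26 = 0, so s = -26.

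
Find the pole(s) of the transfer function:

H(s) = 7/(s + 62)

Pole is where denominator = 0: s + 62 = 0, so s = -62.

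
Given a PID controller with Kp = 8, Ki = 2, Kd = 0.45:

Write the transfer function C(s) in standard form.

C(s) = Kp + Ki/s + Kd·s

Substituting values: C(s) = 8 + 2/s + 0.45s = (0.45s² + 8s + 2)/s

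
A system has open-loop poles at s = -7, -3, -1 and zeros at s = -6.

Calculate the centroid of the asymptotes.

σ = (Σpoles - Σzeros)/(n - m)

σ = (Σpoles - Σzeros)/(n - m) = (-11 - (-6))/(3 - 1) = -5/2 = -2.5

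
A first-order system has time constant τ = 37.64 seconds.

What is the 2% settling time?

For first-order system, 2% settling time ≈ 4τ = 4 × 37.64 = 150.56 s.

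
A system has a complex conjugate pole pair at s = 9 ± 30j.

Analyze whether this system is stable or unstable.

Real part of poles is 9 (> 0, right half-plane). Unstable.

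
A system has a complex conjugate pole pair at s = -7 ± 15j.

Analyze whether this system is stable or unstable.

Real part of poles is -7 (< 0, left half-plane). Stable.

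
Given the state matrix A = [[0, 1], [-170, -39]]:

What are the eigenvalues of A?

det(A - λI) = λ² - (-39)λ + 170 = (λ - (-34))(λ - (-5)). Eigenvalues: -34, -5.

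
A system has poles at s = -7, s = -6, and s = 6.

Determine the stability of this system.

Pole(s) at s = 6 are not in the left half-plane. System is unstable.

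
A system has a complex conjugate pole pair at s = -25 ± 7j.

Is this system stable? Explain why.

Real part of poles is -25 (< 0, left half-plane). Stable.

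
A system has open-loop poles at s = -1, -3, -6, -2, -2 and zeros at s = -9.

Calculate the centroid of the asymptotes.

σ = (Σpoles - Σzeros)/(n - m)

σ = (Σpoles - Σzeros)/(n - m) = (-14 - (-9))/(5 - 1) = -5/4 = -1.25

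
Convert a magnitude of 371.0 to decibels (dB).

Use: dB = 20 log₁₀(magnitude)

dB = 20 log₁₀(371.0) = 51.4 dB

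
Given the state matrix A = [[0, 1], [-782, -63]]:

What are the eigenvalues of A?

det(A - λI) = λ² - (-63)λ + 782 = (λ - (-17))(λ - (-46)). Eigenvalues: -17, -46.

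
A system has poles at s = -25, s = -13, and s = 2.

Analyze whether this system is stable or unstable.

Pole(s) at s = 2 are not in the left half-plane. System is unstable.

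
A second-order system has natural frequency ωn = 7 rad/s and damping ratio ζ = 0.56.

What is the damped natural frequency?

ωd = ωn√(1 - ζ²) = 7√(1 - 0.56²) = 5.8 rad/s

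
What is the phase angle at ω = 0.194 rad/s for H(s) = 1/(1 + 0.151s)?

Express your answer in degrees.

Phase = -arctan(ωτ) = -arctan(0.194 × 0.151) = -1.7°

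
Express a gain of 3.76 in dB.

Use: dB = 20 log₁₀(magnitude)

dB = 20 log₁₀(3.76) = 11.5 dB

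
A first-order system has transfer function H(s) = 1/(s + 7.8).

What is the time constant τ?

For H(s) = 1/(s + 1/τ), the pole is at -1/τ = -7.8, so τ = 1/7.8 = 0.1282 s.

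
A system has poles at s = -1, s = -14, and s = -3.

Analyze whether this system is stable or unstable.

All poles are in the left half-plane. System is stable.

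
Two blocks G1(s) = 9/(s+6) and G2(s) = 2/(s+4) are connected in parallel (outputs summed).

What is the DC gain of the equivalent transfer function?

Parallel: G_eq = G1 + G2. DC gain = G1(0) + G2(0) = 9/6 + 2/4 = 1.5 + 0.5 = 2.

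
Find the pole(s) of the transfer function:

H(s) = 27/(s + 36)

Pole is where denominator = 0: s + 36 = 0, so s = -36.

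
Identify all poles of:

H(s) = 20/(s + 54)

Pole is where denominator = 0: s + 54 = 0, so s = -54.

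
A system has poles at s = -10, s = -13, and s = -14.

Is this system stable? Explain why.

All poles are in the left half-plane. System is stable.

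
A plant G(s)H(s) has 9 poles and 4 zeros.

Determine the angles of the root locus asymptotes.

n - m = 9 - 4 = 5. Angles: θk = (2k + 1)·180°/5 = 36°, 108°, 180°, 252°, 324°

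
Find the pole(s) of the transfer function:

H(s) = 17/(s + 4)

Pole is where denominator = 0: s + 4 = 0, so s = -4.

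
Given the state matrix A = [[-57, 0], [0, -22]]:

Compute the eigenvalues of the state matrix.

For diagonal matrix, eigenvalues are diagonal entries: λ₁ = -57, λ₂ = -22.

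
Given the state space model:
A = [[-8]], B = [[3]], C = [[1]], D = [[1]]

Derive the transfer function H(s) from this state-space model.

(sI - A)⁻¹ = 1/(s + 8). H(s) = 1×3/(s + 8) + 1 = (s + 11)/(s + 8).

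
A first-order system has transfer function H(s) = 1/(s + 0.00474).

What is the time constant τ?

For H(s) = 1/(s + 1/τ), the pole is at -1/τ = -0.00474, so τ = 1/0.00474 = 211 s.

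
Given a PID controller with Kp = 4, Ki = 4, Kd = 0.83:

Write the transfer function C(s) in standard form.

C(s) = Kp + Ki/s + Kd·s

Substituting values: C(s) = 4 + 4/s + 0.83s = (0.83s² + 4s + 4)/s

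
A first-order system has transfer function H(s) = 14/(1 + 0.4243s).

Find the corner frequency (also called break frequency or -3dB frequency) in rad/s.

Corner frequency = 1/τ = 1/0.4243 = 2.357 rad/s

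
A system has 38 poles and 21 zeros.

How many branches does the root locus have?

Root locus has n branches where n = number of poles = 38.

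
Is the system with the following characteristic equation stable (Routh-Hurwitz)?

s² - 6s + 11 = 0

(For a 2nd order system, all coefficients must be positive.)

Coefficients: 1, -6, 11. b=-6 not positive, so system is unstable.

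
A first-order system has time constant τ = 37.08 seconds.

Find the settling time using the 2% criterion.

For first-order system, 2% settling time ≈ 4τ = 4 × 37.08 = 148.32 s.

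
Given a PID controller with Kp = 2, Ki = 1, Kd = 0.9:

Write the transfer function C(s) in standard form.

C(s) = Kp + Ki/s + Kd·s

Substituting values: C(s) = 2 + 1/s + 0.9s = (0.9s² + 2s + 1)/s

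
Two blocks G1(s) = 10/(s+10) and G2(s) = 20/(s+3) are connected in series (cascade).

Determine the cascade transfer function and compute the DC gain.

Series: multiply transfer functions. G_eq = 10/(s+10) × 20/(s+3) = 200/((s+10)(s+3)). DC gain = 200/(10×3) = 6.6667.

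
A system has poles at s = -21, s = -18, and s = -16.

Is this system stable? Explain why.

All poles are in the left half-plane. System is stable.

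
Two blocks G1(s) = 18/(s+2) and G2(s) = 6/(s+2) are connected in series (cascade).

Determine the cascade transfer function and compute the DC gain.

Series: multiply transfer functions. G_eq = 18/(s+2) × 6/(s+2) = 108/((s+2)(s+2)). DC gain = 108/(2×2) = 27.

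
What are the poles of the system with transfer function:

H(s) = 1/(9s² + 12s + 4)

Discriminant = 12² - 4×9×4 = 144 - 144 = 0, so there is a repeated real pole at s = -12/(2×9) = -12/18 ≈ -0.6667. Pole: s = -0.6667 (repeated, multiplicity 2).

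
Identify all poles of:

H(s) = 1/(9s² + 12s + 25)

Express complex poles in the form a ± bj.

Discriminant = 12² - 4×9×25 = 144 - 900 = -756 < 0, so the poles are a complex conjugate pair s = (-12 ± j√756)/(2×9). Real part = -12/(2×9) = -12/18 ≈ -0.6667; imaginary part = ±√756/(2×9) ≈ 1.5275. Poles: s = -0.6667 ± 1.5275j.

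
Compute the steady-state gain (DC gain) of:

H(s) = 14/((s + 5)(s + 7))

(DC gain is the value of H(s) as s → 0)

DC gain = H(0) = 14/(5 × 7) = 14/35 = 0.4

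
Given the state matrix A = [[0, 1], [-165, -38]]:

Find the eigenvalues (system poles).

det(A - λI) = λ² - (-38)λ + 165 = (λ - (-5))(λ - (-33)). Eigenvalues: -5, -33.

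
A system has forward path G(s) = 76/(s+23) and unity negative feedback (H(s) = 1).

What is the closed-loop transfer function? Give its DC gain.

T(s) = G/(1+GH) = [76/(s+23)] / [1 + 76/(s+23)] = 76/(s+23+76) = 76/(s+99). DC gain = 76/99 = 0.7677.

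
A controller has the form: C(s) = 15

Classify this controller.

This is a Proportional (P) controller.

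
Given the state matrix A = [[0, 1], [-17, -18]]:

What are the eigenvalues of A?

det(A - λI) = λ² - (-18)λ + 17 = (λ - (-17))(λ - (-1)). Eigenvalues: -17, -1.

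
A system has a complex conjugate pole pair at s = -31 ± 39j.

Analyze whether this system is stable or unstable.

Real part of poles is -31 (< 0, left half-plane). Stable.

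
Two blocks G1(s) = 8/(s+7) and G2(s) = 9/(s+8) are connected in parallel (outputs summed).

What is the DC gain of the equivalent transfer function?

Parallel: G_eq = G1 + G2. DC gain = G1(0) + G2(0) = 8/7 + 9/8 = 1.1429 + 1.125 = 2.2679.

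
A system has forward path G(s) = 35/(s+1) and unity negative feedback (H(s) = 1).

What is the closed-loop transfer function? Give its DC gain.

T(s) = G/(1+GH) = [35/(s+1)] / [1 + 35/(s+1)] = 35/(s+1+35) = 35/(s+36). DC gain = 35/36 = 0.9722.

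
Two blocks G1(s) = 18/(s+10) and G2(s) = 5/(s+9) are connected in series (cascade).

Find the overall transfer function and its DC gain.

Series: multiply transfer functions. G_eq = 18/(s+10) × 5/(s+9) = 90/((s+10)(s+9)). DC gain = 90/(10×9) = 1.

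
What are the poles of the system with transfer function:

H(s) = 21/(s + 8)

Pole is where denominator = 0: s + 8 = 0, so s = -8.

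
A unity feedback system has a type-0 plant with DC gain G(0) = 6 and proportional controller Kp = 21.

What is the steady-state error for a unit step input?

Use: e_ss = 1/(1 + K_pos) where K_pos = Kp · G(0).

K_pos = Kp · G(0) = 21 × 6 = 126. e_ss = 1/(1 + 126) = 0.0079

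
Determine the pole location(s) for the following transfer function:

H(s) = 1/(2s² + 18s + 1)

Discriminant = 18² - 4×2×1 = 324 - 8 = 316 > 0, so two distinct real poles. Using quadratic formula: s = (-18 ± √316)/(2×2) = (-18 ± √316)/4, with √316 ≈ 17.7764. s₁ ≈ -0.0559, s₂ ≈ -8.9441. Poles: s₁ = -0.0559, s₂ = -8.9441.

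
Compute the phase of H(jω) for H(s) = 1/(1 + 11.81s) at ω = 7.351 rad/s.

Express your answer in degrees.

Phase = -arctan(ωτ) = -arctan(7.351 × 11.81) = -89.3°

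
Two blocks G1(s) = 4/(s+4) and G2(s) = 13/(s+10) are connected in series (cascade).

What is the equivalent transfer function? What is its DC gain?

Series: multiply transfer functions. G_eq = 4/(s+4) × 13/(s+10) = 52/((s+4)(s+10)). DC gain = 52/(4×10) = 1.3.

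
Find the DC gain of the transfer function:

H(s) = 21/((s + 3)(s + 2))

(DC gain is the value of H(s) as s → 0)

DC gain = H(0) = 21/(3 × 2) = 21/6 = 3.5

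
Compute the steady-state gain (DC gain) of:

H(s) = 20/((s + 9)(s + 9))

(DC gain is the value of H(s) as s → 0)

DC gain = H(0) = 20/(9 × 9) = 20/81 = 0.2469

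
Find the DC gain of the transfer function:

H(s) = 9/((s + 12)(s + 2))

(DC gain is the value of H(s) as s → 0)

DC gain = H(0) = 9/(12 × 2) = 9/24 = 0.375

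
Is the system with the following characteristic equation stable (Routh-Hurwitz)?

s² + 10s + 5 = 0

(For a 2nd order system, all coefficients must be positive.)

Coefficients: 1, 10, 5. All positive, so system is stable.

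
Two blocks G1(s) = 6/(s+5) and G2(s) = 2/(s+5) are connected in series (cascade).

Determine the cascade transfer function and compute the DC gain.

Series: multiply transfer functions. G_eq = 6/(s+5) × 2/(s+5) = 12/((s+5)(s+5)). DC gain = 12/(5×5) = 0.48.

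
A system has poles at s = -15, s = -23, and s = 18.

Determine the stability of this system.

Pole(s) at s = 18 are not in the left half-plane. System is unstable.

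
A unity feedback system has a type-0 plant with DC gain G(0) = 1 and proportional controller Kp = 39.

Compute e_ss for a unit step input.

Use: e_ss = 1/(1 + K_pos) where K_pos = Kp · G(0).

K_pos = Kp · G(0) = 39 × 1 = 39. e_ss = 1/(1 + 39) = 0.025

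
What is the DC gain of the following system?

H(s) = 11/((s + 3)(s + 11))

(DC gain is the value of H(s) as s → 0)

DC gain = H(0) = 11/(3 × 11) = 11/33 = 0.3333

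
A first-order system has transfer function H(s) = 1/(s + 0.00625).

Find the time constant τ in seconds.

For H(s) = 1/(s + 1/τ), the pole is at -1/τ = -0.00625, so τ = 1/0.00625 = 160 s.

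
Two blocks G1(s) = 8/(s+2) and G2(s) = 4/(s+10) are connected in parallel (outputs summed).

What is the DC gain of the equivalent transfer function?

Parallel: G_eq = G1 + G2. DC gain = G1(0) + G2(0) = 8/2 + 4/10 = 4 + 0.4 = 4.4.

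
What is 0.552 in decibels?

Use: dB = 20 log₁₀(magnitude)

dB = 20 log₁₀(0.552) = -5.2 dB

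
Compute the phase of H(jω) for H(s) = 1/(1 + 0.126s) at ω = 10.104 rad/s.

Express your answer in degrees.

Phase = -arctan(ωτ) = -arctan(10.104 × 0.126) = -51.9°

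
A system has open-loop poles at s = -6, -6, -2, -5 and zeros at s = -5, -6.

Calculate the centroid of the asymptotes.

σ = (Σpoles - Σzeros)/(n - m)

σ = (Σpoles - Σzeros)/(n - m) = (-19 - (-11))/(4 - 2) = -8/2 = -4.0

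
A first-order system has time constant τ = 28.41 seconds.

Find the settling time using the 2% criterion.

For first-order system, 2% settling time ≈ 4τ = 4 × 28.41 = 113.64 s.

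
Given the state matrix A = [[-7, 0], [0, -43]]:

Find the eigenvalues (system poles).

For diagonal matrix, eigenvalues are diagonal entries: λ₁ = -7, λ₂ = -43.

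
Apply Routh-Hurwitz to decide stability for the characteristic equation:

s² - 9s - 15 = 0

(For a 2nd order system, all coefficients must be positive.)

Coefficients: 1, -9, -15. b=-9, c=-15 not positive, so system is unstable.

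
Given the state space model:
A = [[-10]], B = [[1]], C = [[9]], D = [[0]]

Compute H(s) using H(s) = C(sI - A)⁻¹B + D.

(sI - A)⁻¹ = 1/(s + 10). H(s) = 9 × 1/(s + 10) + 0 = 9/(s + 10).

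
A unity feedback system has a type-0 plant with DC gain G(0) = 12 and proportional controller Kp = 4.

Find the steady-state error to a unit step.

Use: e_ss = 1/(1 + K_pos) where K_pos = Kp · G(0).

K_pos = Kp · G(0) = 4 × 12 = 48. e_ss = 1/(1 + 48) = 0.0204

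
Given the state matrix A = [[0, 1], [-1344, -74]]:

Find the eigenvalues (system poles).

det(A - λI) = λ² - (-74)λ + 1344 = (λ - (-32))(λ - (-42)). Eigenvalues: -32, -42.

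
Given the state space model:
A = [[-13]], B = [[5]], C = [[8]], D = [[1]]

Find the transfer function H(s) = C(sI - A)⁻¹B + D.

(sI - A)⁻¹ = 1/(s + 13). H(s) = 8×5/(s + 13) + 1 = (s + 53)/(s + 13).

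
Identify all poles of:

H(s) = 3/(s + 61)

Pole is where denominator = 0: s + 61 = 0, so s = -61.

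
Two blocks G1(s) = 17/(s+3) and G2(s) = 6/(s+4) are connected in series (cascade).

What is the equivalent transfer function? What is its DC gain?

Series: multiply transfer functions. G_eq = 17/(s+3) × 6/(s+4) = 102/((s+3)(s+4)). DC gain = 102/(3×4) = 8.5.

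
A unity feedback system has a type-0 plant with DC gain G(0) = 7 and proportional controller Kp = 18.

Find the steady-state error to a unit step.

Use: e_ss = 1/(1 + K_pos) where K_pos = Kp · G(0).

K_pos = Kp · G(0) = 18 × 7 = 126. e_ss = 1/(1 + 126) = 0.0079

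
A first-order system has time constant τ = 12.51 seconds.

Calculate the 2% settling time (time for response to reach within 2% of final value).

For first-order system, 2% settling time ≈ 4τ = 4 × 12.51 = 50.04 s.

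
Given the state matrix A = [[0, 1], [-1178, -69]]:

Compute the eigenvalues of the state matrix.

det(A - λI) = λ² - (-69)λ + 1178 = (λ - (-31))(λ - (-38)). Eigenvalues: -31, -38.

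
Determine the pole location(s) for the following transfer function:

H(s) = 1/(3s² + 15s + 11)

Discriminant = 15² - 4×3×11 = 225 - 132 = 93 > 0, so two distinct real poles. Using quadratic formula: s = (-15 ± √93)/(2×3) = (-15 ± √93)/6, with √93 ≈ 9.6437. s₁ ≈ -0.8927, s₂ ≈ -4.1073. Poles: s₁ = -0.8927, s₂ = -4.1073.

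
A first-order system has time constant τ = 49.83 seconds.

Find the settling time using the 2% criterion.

For first-order system, 2% settling time ≈ 4τ = 4 × 49.83 = 199.32 s.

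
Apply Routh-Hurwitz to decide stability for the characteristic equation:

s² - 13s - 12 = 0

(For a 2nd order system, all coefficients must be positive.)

Coefficients: 1, -13, -12. b=-13, c=-12 not positive, so system is unstable.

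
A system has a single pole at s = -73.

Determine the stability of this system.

Pole at s = -73 is in the left half-plane. Stable.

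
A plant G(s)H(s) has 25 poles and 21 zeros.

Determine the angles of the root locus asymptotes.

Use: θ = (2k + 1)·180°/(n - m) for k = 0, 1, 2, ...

n - m = 25 - 21 = 4. Angles: θk = (2k + 1)·180°/4 = 45°, 135°, 225°, 315°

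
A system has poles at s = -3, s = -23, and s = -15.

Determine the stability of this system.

All poles are in the left half-plane. System is stable.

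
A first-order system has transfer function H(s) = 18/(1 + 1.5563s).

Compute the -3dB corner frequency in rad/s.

Corner frequency = 1/τ = 1/1.5563 = 0.643 rad/s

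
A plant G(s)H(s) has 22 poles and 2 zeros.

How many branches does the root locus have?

Root locus has n branches where n = number of poles = 22.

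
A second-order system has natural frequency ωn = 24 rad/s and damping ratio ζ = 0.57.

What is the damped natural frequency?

ωd = ωn√(1 - ζ²) = 24√(1 - 0.57²) = 19.72 rad/s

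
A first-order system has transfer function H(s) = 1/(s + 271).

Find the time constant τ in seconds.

For H(s) = 1/(s + 1/τ), the pole is at -1/τ = -271, so τ = 1/271 = 0.0037 s.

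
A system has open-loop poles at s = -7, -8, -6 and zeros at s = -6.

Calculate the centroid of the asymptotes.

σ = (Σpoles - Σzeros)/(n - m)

σ = (Σpoles - Σzeros)/(n - m) = (-21 - (-6))/(3 - 1) = -15/2 = -7.5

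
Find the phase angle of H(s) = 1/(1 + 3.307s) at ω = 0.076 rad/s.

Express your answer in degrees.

Phase = -arctan(ωτ) = -arctan(0.076 × 3.307) = -14.1°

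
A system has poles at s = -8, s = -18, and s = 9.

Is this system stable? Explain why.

Pole(s) at s = 9 are not in the left half-plane. System is unstable.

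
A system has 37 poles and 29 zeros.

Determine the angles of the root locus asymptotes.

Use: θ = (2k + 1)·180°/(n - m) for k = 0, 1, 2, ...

n - m = 37 - 29 = 8. Angles: θk = (2k + 1)·180°/8 = 22.5°, 67.5°, 112.5°, 157.5°, 202.5°, 247.5°, 292.5°, 337.5°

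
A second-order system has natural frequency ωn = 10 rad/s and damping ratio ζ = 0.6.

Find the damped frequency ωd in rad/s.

ωd = ωn√(1 - ζ²) = 10√(1 - 0.6²) = 8.0 rad/s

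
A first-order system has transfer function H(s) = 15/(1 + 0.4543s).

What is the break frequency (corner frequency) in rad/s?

Corner frequency = 1/τ = 1/0.4543 = 2.201 rad/s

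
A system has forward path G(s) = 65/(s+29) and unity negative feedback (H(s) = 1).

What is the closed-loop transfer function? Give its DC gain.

T(s) = G/(1+GH) = [65/(s+29)] / [1 + 65/(s+29)] = 65/(s+29+65) = 65/(s+94). DC gain = 65/94 = 0.6915.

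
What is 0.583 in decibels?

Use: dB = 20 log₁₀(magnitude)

dB = 20 log₁₀(0.583) = -4.7 dB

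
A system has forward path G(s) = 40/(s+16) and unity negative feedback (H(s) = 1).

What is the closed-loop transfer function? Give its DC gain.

T(s) = G/(1+GH) = [40/(s+16)] / [1 + 40/(s+16)] = 40/(s+16+40) = 40/(s+56). DC gain = 40/56 = 0.7143.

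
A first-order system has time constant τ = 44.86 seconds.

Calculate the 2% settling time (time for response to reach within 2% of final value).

For first-order system, 2% settling time ≈ 4τ = 4 × 44.86 = 179.44 s.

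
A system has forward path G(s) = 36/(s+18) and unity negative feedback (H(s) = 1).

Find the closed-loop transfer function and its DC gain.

T(s) = G/(1+GH) = [36/(s+18)] / [1 + 36/(s+18)] = 36/(s+18+36) = 36/(s+54). DC gain = 36/54 = 0.6667.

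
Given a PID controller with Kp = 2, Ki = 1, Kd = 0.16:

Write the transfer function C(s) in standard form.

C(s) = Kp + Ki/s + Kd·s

Substituting values: C(s) = 2 + 1/s + 0.16s = (0.16s² + 2s + 1)/s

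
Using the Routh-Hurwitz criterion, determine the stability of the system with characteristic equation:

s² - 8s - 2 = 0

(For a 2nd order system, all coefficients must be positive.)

Coefficients: 1, -8, -2. b=-8, c=-2 not positive, so system is unstable.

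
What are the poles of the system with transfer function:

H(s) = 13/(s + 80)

Pole is where denominator = 0: s + 80 = 0, so s = -80.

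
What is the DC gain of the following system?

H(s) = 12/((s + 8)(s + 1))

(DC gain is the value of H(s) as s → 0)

DC gain = H(0) = 12/(8 × 1) = 12/8 = 1.5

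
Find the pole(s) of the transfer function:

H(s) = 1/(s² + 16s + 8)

Discriminant = 16² - 4×1×8 = 256 - 32 = 224 > 0, so two distinct real poles. Using quadratic formula: s = (-16 ± √224)/(2×1) = (-16 ± √224)/2, with √224 ≈ 14.9666. s₁ ≈ -0.5167, s₂ ≈ -15.4833. Poles: s₁ = -0.5167, s₂ = -15.4833.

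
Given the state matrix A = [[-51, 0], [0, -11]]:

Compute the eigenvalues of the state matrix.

For diagonal matrix, eigenvalues are diagonal entries: λ₁ = -51, λ₂ = -11.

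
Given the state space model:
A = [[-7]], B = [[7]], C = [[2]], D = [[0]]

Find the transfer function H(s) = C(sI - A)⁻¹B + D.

(sI - A)⁻¹ = 1/(s + 7). H(s) = 2 × 7/(s + 7) + 0 = 14/(s + 7).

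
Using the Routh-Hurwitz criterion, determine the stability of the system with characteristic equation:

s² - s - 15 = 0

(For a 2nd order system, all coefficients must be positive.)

Coefficients: 1, -1, -15. b=-1, c=-15 not positive, so system is unstable.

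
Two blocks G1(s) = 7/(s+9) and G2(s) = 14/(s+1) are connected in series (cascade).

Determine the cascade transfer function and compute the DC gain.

Series: multiply transfer functions. G_eq = 7/(s+9) × 14/(s+1) = 98/((s+9)(s+1)). DC gain = 98/(9×1) = 10.8889.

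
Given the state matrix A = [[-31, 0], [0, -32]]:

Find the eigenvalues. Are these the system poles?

For diagonal matrix, eigenvalues are diagonal entries: λ₁ = -31, λ₂ = -32. Eigenvalues of A = system poles.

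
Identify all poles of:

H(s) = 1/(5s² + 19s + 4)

Discriminant = 19² - 4×5×4 = 361 - 80 = 281 > 0, so two distinct real poles. Using quadratic formula: s = (-19 ± √281)/(2×5) = (-19 ± √281)/10, with √281 ≈ 16.7631. s₁ ≈ -0.2237, s₂ ≈ -3.5763. Poles: s₁ = -0.2237, s₂ = -3.5763.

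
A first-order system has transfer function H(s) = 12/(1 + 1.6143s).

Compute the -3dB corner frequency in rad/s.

Corner frequency = 1/τ = 1/1.6143 = 0.619 rad/s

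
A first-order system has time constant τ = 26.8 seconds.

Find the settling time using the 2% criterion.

For first-order system, 2% settling time ≈ 4τ = 4 × 26.8 = 107.2 s.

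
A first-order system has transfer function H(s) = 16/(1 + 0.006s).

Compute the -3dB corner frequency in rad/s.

Corner frequency = 1/τ = 1/0.006 = 166.667 rad/s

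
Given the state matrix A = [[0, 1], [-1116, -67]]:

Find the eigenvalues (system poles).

det(A - λI) = λ² - (-67)λ + 1116 = (λ - (-31))(λ - (-36)). Eigenvalues: -31, -36.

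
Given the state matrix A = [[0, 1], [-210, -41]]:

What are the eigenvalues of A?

det(A - λI) = λ² - (-41)λ + 210 = (λ - (-6))(λ - (-35)). Eigenvalues: -6, -35.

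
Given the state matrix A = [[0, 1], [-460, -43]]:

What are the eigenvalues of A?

det(A - λI) = λ² - (-43)λ + 460 = (λ - (-23))(λ - (-20)). Eigenvalues: -23, -20.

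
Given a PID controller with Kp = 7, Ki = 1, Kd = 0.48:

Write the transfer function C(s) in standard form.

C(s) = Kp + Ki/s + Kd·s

Substituting values: C(s) = 7 + 1/s + 0.48s = (0.48s² + 7s + 1)/s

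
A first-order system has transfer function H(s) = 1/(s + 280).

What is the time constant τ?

For H(s) = 1/(s + 1/τ), the pole is at -1/τ = -280, so τ = 1/280 = 0.0036 s.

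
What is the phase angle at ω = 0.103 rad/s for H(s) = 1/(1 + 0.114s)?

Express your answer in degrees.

Phase = -arctan(ωτ) = -arctan(0.103 × 0.114) = -0.7°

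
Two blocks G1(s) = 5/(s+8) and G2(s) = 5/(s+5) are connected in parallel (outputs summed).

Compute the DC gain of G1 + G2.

Parallel: G_eq = G1 + G2. DC gain = G1(0) + G2(0) = 5/8 + 5/5 = 0.625 + 1 = 1.625.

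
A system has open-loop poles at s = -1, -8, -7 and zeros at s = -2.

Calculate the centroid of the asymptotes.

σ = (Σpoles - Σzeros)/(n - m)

σ = (Σpoles - Σzeros)/(n - m) = (-16 - (-2))/(3 - 1) = -14/2 = -7.0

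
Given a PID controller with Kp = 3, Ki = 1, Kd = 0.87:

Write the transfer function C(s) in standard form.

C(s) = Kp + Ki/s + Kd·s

Substituting values: C(s) = 3 + 1/s + 0.87s = (0.87s² + 3s + 1)/s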